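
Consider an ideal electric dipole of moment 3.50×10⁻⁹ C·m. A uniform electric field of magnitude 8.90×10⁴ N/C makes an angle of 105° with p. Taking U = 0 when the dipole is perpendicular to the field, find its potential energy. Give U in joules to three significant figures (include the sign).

U ≈ 8.06×10⁻⁵ J

U = −p·E = −pE cosθ.
U = −(3.50×10⁻⁹)(8.90×10⁴)·cos105° = 8.062×10⁻⁵ J.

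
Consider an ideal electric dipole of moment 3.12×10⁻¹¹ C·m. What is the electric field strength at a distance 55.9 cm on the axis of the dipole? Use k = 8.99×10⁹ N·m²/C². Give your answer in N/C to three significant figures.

E ≈ 3.21 N/C

On the dipole axis E = 2kp/r³.
E = 2·(8.99×10⁹)(3.12×10⁻¹¹) / (0.559)³ = 3.212 N/C.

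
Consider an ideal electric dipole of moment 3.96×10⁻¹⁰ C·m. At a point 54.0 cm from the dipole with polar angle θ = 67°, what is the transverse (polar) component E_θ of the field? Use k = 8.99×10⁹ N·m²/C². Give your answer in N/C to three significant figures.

E_θ ≈ 20.8 N/C

For a dipole, E_θ = (kp sinθ)/r³.
kp/r³ = (8.99×10⁹)(3.96×10⁻¹⁰)/(0.540)³ = 22.61 N/C.
E_θ = 22.61·sin67° = 20.81 N/C.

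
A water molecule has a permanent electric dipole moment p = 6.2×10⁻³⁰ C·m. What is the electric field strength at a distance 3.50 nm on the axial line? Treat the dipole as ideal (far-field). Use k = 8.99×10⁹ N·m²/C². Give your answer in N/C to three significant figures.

E ≈ 2.60×10⁶ N/C

On the dipole axis E = 2kp/r³.
E = 2·(8.99×10⁹)(6.20×10⁻³⁰) / (3.50×10⁻⁹)³ = 2.600×10⁶ N/C.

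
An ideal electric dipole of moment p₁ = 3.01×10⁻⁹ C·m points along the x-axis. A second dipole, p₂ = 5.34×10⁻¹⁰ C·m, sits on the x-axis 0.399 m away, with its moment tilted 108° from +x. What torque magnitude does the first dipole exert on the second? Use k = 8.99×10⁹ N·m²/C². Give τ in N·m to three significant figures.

The second dipole sits on the axis of the first, so the field there is axial: E₁ = 2kp₁/r³ along +x.
E₁ = 2(8.99×10⁹)(3.01×10⁻⁹)/(0.399)³ = 852.0 N/C.
Torque on the second dipole: τ = p₂ E₁ sinθ.
τ = (5.34×10⁻¹⁰)(852.0)·sin108° = 4.327×10⁻⁷ N·m.

τ ≈ 4.33×10⁻⁷ N·m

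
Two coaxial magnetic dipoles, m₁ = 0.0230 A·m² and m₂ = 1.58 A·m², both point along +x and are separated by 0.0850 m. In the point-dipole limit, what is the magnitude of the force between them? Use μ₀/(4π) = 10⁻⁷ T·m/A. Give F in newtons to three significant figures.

On-axis B of dipole 1: B = (μ₀/4π)·2m₁/r³. Force on dipole 2: F = m₂·dB/dr.
dB/dr = −(μ₀/4π)·6m₁/r⁴, so |F| = (μ₀/4π)·6m₁m₂/r⁴.
F = 6(10⁻⁷)(0.0230)(1.58)/(0.0850)⁴ = 4.177×10⁻⁴ N.

F ≈ 4.18×10⁻⁴ N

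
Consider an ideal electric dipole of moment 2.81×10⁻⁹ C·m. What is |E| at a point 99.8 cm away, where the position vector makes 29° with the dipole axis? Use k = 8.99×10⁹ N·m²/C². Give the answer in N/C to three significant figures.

At angle θ the dipole field magnitude is E = (kp/r³)·√(1 + 3cos²θ).
kp/r³ = (8.99×10⁹)(2.81×10⁻⁹) / (0.998)³ = 25.41 N/C.
√(1 + 3cos²29°) = √(1 + 3·0.7650) = √3.2949 ≈ 1.8152.
E ≈ 25.41 × 1.815 = 46.13 N/C.

E ≈ 46.1 N/C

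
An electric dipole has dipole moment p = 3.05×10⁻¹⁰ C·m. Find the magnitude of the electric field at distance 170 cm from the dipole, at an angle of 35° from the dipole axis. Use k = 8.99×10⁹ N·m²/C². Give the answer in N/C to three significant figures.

At angle θ the dipole field magnitude is E = (kp/r³)·√(1 + 3cos²θ).
kp/r³ = (8.99×10⁹)(3.05×10⁻¹⁰) / (1.70)³ = 0.5581 N/C.
√(1 + 3cos²35°) = √(1 + 3·0.6710) = √3.0130 ≈ 1.7358.
E ≈ 0.5581 × 1.736 = 0.9688 N/C.

E ≈ 0.969 N/C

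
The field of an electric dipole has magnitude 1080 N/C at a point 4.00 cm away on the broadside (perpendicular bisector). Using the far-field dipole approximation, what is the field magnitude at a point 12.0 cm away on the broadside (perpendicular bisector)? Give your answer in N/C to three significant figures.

E ≈ 40.0 N/C

Dipole fields scale as 1/r³ in the far field; the geometry is the same at both points.
E₂ = E₁ · (r₁/r₂)³ = 1080 · (4.00/12.0)³.
(r₁/r₂)³ = (0.3333)³ = 0.03704.
E₂ ≈ 40.00 N/C.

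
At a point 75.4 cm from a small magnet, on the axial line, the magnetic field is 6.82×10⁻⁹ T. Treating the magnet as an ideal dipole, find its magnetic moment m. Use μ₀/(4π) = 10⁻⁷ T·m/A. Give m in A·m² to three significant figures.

m ≈ 0.0146 A·m²

On axis B = (μ₀/4π)·2m/r³, so m = Br³·4π/(μ₀·2).
m = (6.82×10⁻⁹)·(0.754)³ / (2·10⁻⁷) = 0.01462 A·m².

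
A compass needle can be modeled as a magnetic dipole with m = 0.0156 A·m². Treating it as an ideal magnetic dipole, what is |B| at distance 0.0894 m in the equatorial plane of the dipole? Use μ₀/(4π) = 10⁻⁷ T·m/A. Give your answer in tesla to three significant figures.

B ≈ 2.18×10⁻⁶ T

In the equatorial plane B = (μ₀/4π)·m/r³ (half the axial value).
B = (10⁻⁷)·(0.0156) / (0.0894)³ = 2.183×10⁻⁶ T.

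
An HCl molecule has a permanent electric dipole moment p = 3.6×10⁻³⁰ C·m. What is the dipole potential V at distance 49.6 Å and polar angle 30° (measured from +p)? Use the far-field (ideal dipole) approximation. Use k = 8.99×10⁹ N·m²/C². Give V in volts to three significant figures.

V ≈ 0.00114 V

The dipole potential is V = kp cosθ / r².
V = (8.99×10⁹)(3.60×10⁻³⁰)·cos30° / (4.96×10⁻⁹)² = 0.001139 V.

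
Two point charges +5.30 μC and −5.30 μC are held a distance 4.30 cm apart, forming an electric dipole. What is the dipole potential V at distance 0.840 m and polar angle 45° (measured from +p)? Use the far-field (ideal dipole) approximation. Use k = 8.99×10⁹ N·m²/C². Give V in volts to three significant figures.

Dipole moment p = qd = (5.30×10⁻⁶ C)(0.0430 m) = 2.279×10⁻⁷ C·m.
The dipole potential is V = kp cosθ / r².
V = (8.99×10⁹)(2.279×10⁻⁷)·cos45° / (0.840)² = 2053 V.

V ≈ 2050 V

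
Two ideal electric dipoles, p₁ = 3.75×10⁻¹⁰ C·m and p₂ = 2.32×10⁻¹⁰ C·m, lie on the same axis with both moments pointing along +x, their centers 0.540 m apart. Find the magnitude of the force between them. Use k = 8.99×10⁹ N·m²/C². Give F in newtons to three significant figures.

F ≈ 5.52×10⁻⁸ N

On-axis field of dipole 1 at distance r: E = 2kp₁/r³. Force on dipole 2 is F = p₂·dE/dr (gradient along axis).
dE/dr = −6kp₁/r⁴, so |F| = 6kp₁p₂/r⁴ (attractive for aligned moments).
F = 6(8.99×10⁹)(3.75×10⁻¹⁰)(2.32×10⁻¹⁰)/(0.540)⁴ = 5.519×10⁻⁸ N.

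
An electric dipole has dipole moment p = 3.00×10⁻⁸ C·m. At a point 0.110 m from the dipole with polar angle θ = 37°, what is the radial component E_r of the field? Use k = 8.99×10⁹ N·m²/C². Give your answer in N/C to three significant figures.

E_r ≈ 3.24×10⁵ N/C

For a dipole, E_r = (2kp cosθ)/r³.
kp/r³ = (8.99×10⁹)(3.00×10⁻⁸)/(0.110)³ = 2.026×10⁵ N/C.
E_r = 2·2.026×10⁵·cos37° = 3.237×10⁵ N/C.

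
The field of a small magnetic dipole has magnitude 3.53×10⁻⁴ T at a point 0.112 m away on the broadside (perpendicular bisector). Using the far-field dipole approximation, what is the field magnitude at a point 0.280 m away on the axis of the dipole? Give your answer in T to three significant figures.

B ≈ 4.52×10⁻⁵ T

Dipole fields scale as 1/r³ in the far field.
The axial field is twice the equatorial field at the same r, so the geometry factor is 2/1.
B₂ = B₁ · (2/1) · (r₁/r₂)³ = 3.53×10⁻⁴ · 2 · (0.112/0.280)³.
(r₁/r₂)³ = (0.4)³ = 0.064.
B₂ ≈ 4.518×10⁻⁵ T.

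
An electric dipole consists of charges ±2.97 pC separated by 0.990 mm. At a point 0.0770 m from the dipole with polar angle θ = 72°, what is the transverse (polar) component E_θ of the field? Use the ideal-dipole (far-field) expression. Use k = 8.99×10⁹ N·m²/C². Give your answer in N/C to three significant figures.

Dipole moment p = qd = (2.97×10⁻¹² C)(9.90×10⁻⁴ m) = 2.94×10⁻¹⁵ C·m.
For a dipole, E_θ = (kp sinθ)/r³.
kp/r³ = (8.99×10⁹)(2.94×10⁻¹⁵)/(0.0770)³ = 0.05789 N/C.
E_θ = 0.05789·sin72° = 0.05506 N/C.

E_θ ≈ 0.0551 N/C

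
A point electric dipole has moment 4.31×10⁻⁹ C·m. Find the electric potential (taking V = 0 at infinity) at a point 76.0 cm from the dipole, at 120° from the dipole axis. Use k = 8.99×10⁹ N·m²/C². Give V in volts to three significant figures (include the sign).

V ≈ -33.5 V

The dipole potential is V = kp cosθ / r².
V = (8.99×10⁹)(4.31×10⁻⁹)·cos120° / (0.760)² = -33.54 V.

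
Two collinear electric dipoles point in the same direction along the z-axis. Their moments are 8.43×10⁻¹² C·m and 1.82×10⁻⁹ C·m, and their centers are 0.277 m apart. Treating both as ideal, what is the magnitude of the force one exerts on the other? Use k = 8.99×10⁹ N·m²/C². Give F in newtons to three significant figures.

On-axis field of dipole 1 at distance r: E = 2kp₁/r³. Force on dipole 2 is F = p₂·dE/dr (gradient along axis).
dE/dr = −6kp₁/r⁴, so |F| = 6kp₁p₂/r⁴ (attractive for aligned moments).
F = 6(8.99×10⁹)(8.43×10⁻¹²)(1.82×10⁻⁹)/(0.277)⁴ = 1.406×10⁻⁷ N.

F ≈ 1.41×10⁻⁷ N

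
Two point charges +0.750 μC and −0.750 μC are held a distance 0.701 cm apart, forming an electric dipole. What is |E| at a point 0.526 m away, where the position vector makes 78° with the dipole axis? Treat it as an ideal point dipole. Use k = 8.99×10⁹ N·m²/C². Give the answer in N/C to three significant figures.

E ≈ 345 N/C

Dipole moment p = qd = (7.50×10⁻⁷ C)(0.00701 m) = 5.258×10⁻⁹ C·m.
At angle θ the dipole field magnitude is E = (kp/r³)·√(1 + 3cos²θ).
kp/r³ = (8.99×10⁹)(5.258×10⁻⁹) / (0.526)³ = 324.8 N/C.
√(1 + 3cos²78°) = √(1 + 3·0.0432) = √1.1297 ≈ 1.0629.
E ≈ 324.8 × 1.063 = 345.2 N/C.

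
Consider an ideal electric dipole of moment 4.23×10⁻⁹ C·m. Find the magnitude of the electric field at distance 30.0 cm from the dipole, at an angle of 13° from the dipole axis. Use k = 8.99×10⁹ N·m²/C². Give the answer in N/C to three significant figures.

E ≈ 2760 N/C

At angle θ the dipole field magnitude is E = (kp/r³)·√(1 + 3cos²θ).
kp/r³ = (8.99×10⁹)(4.23×10⁻⁹) / (0.300)³ = 1408 N/C.
√(1 + 3cos²13°) = √(1 + 3·0.9494) = √3.8482 ≈ 1.9617.
E ≈ 1408 × 1.962 = 2763 N/C.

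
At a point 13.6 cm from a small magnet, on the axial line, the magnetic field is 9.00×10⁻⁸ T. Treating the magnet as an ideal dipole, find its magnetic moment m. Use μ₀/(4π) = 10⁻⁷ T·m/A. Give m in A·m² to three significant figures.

m ≈ 0.00113 A·m²

On axis B = (μ₀/4π)·2m/r³, so m = Br³·4π/(μ₀·2).
m = (9.00×10⁻⁸)·(0.136)³ / (2·10⁻⁷) = 0.001132 A·m².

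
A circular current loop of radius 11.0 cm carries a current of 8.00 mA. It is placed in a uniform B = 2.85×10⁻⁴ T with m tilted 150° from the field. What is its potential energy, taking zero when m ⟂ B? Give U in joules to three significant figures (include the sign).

Magnetic moment m = IA = Iπa² = (0.00800)·π·(0.110)² = 3.041×10⁻⁴ A·m².
U = −m·B = −mB cosθ.
U = −(3.041×10⁻⁴)(2.85×10⁻⁴)·cos150° = 7.506×10⁻⁸ J.

U ≈ 7.51×10⁻⁸ J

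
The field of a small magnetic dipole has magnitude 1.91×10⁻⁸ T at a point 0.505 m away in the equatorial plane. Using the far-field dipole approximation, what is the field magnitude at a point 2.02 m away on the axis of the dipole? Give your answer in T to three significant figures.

Dipole fields scale as 1/r³ in the far field.
The axial field is twice the equatorial field at the same r, so the geometry factor is 2/1.
B₂ = B₁ · (2/1) · (r₁/r₂)³ = 1.91×10⁻⁸ · 2 · (0.505/2.02)³.
(r₁/r₂)³ = (0.25)³ = 0.01562.
B₂ ≈ 5.969×10⁻¹⁰ T.

B ≈ 5.97×10⁻¹⁰ T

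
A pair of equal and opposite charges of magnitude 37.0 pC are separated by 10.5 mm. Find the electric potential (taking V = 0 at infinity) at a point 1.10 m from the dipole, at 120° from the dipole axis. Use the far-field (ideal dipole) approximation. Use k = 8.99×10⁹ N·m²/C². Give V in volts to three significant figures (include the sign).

Dipole moment p = qd = (3.70×10⁻¹¹ C)(0.0105 m) = 3.885×10⁻¹³ C·m.
The dipole potential is V = kp cosθ / r².
V = (8.99×10⁹)(3.885×10⁻¹³)·cos120° / (1.10)² = -0.001443 V.

V ≈ -0.00144 V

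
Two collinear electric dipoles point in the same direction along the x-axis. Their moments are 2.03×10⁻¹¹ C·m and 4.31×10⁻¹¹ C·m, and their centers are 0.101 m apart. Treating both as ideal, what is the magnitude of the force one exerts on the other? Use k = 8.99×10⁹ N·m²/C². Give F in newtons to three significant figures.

F ≈ 4.54×10⁻⁷ N

On-axis field of dipole 1 at distance r: E = 2kp₁/r³. Force on dipole 2 is F = p₂·dE/dr (gradient along axis).
dE/dr = −6kp₁/r⁴, so |F| = 6kp₁p₂/r⁴ (attractive for aligned moments).
F = 6(8.99×10⁹)(2.03×10⁻¹¹)(4.31×10⁻¹¹)/(0.101)⁴ = 4.535×10⁻⁷ N.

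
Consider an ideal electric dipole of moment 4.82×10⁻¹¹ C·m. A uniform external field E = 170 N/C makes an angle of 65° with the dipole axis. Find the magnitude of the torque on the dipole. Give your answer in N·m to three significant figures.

τ ≈ 7.43×10⁻⁹ N·m

Torque on an electric dipole: τ = pE sinθ.
τ = (4.82×10⁻¹¹)(170)·sin65° = 7.426×10⁻⁹ N·m.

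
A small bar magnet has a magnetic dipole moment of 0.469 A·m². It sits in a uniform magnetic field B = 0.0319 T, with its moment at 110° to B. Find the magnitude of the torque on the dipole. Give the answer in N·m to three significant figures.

Torque on a magnetic dipole: τ = mB sinθ.
τ = (0.469)(0.0319)·sin110° = 0.01406 N·m.

τ ≈ 0.0141 N·m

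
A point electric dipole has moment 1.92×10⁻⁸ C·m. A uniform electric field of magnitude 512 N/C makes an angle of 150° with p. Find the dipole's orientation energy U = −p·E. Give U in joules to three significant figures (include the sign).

U = −p·E = −pE cosθ.
U = −(1.92×10⁻⁸)(512)·cos150° = 8.513×10⁻⁶ J.

U ≈ 8.51×10⁻⁶ J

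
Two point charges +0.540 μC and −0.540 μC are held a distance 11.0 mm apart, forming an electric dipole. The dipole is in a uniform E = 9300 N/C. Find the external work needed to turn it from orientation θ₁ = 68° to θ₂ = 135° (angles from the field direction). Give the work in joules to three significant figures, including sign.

Dipole moment p = qd = (5.40×10⁻⁷ C)(0.0110 m) = 5.94×10⁻⁹ C·m.
W_ext = ΔU = U(θ₂) − U(θ₁) = −pE cosθ₂ − (−pE cosθ₁) = pE(cosθ₁ − cosθ₂).
W = (5.94×10⁻⁹)(9300)·(cos68° − cos135°) = (5.524×10⁻⁵)·(+1.0817) = 5.976×10⁻⁵ J.

W ≈ 5.98×10⁻⁵ J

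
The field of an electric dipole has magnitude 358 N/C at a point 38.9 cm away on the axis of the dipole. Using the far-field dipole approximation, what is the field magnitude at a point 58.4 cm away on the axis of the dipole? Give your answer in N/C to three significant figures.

E ≈ 106 N/C

Dipole fields scale as 1/r³ in the far field; the geometry is the same at both points.
E₂ = E₁ · (r₁/r₂)³ = 358 · (38.9/58.4)³.
(r₁/r₂)³ = (0.6661)³ = 0.2955.
E₂ ≈ 105.8 N/C.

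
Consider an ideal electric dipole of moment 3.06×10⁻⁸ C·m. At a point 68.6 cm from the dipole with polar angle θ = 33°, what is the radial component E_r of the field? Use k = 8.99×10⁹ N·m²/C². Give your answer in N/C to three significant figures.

For a dipole, E_r = (2kp cosθ)/r³.
kp/r³ = (8.99×10⁹)(3.06×10⁻⁸)/(0.686)³ = 852.1 N/C.
E_r = 2·852.1·cos33° = 1429 N/C.

E_r ≈ 1430 N/C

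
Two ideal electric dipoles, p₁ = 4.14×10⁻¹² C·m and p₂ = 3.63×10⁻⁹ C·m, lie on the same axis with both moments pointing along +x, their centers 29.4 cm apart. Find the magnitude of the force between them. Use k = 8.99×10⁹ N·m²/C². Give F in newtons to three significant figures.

On-axis field of dipole 1 at distance r: E = 2kp₁/r³. Force on dipole 2 is F = p₂·dE/dr (gradient along axis).
dE/dr = −6kp₁/r⁴, so |F| = 6kp₁p₂/r⁴ (attractive for aligned moments).
F = 6(8.99×10⁹)(4.14×10⁻¹²)(3.63×10⁻⁹)/(0.294)⁴ = 1.085×10⁻⁷ N.

F ≈ 1.08×10⁻⁷ N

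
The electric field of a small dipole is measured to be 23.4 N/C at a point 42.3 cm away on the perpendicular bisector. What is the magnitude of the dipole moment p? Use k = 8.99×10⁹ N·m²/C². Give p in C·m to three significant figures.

In the equatorial plane E = kp/r³, so p = Er³/(k).
p = (23.4)·(0.423)³ / (8.99×10⁹) = 1.970×10⁻¹⁰ C·m.

p ≈ 1.97×10⁻¹⁰ C·m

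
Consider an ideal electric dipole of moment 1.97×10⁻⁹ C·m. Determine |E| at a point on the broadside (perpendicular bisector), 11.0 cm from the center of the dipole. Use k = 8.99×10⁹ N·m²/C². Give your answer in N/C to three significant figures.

E ≈ 1.33×10⁴ N/C

In the equatorial plane E = kp/r³.
E = (8.99×10⁹)(1.97×10⁻⁹) / (0.110)³ = 1.331×10⁴ N/C.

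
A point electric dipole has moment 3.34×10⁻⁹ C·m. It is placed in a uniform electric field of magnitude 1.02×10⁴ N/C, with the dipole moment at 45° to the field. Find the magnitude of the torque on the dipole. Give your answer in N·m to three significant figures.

Torque on an electric dipole: τ = pE sinθ.
τ = (3.34×10⁻⁹)(1.02×10⁴)·sin45° = 2.409×10⁻⁵ N·m.

τ ≈ 2.41×10⁻⁵ N·m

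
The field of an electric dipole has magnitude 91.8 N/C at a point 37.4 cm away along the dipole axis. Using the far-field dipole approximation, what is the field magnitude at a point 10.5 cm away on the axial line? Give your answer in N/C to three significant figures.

Dipole fields scale as 1/r³ in the far field; the geometry is the same at both points.
E₂ = E₁ · (r₁/r₂)³ = 91.8 · (37.4/10.5)³.
(r₁/r₂)³ = (3.562)³ = 45.19.
E₂ ≈ 4148 N/C.

E ≈ 4150 N/C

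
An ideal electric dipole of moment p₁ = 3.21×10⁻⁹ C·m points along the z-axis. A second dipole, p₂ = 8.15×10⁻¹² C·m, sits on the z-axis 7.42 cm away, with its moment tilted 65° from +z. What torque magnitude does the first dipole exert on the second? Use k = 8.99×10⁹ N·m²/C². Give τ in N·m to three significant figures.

The second dipole sits on the axis of the first, so the field there is axial: E₁ = 2kp₁/r³ along +z.
E₁ = 2(8.99×10⁹)(3.21×10⁻⁹)/(0.0742)³ = 1.413×10⁵ N/C.
Torque on the second dipole: τ = p₂ E₁ sinθ.
τ = (8.15×10⁻¹²)(1.413×10⁵)·sin65° = 1.044×10⁻⁶ N·m.

τ ≈ 1.04×10⁻⁶ N·m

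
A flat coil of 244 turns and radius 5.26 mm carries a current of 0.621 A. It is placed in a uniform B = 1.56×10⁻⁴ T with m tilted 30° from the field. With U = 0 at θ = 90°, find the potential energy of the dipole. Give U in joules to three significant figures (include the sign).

U ≈ -1.78×10⁻⁶ J

m = NIA = NIπa² = 244·(0.621)·π·(0.00526)² = 0.01317 A·m².
U = −m·B = −mB cosθ.
U = −(0.01317)(1.56×10⁻⁴)·cos30° = -1.779×10⁻⁶ J.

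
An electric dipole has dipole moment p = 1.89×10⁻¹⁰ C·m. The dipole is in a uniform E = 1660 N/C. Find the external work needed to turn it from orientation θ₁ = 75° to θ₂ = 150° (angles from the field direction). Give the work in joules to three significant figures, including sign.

W_ext = ΔU = U(θ₂) − U(θ₁) = −pE cosθ₂ − (−pE cosθ₁) = pE(cosθ₁ − cosθ₂).
W = (1.89×10⁻¹⁰)(1660)·(cos75° − cos150°) = (3.137×10⁻⁷)·(+1.1248) = 3.529×10⁻⁷ J.

W ≈ 3.53×10⁻⁷ J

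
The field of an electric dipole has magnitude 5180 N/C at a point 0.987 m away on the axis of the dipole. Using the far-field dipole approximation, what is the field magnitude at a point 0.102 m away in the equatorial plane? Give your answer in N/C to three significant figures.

E ≈ 2.35×10⁶ N/C

Dipole fields scale as 1/r³ in the far field.
The axial field is twice the equatorial field at the same r, so the geometry factor is 1/2.
E₂ = E₁ · (1/2) · (r₁/r₂)³ = 5180 · 0.5 · (0.987/0.102)³.
(r₁/r₂)³ = (9.676)³ = 906.
E₂ ≈ 2.347×10⁶ N/C.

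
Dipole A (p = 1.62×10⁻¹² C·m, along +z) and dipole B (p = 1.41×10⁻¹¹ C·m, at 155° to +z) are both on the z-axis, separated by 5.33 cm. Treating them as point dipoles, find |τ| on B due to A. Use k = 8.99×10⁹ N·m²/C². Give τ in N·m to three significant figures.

The second dipole sits on the axis of the first, so the field there is axial: E₁ = 2kp₁/r³ along +z.
E₁ = 2(8.99×10⁹)(1.62×10⁻¹²)/(0.0533)³ = 192.4 N/C.
Torque on the second dipole: τ = p₂ E₁ sinθ.
τ = (1.41×10⁻¹¹)(192.4)·sin155° = 1.146×10⁻⁹ N·m.

τ ≈ 1.15×10⁻⁹ N·m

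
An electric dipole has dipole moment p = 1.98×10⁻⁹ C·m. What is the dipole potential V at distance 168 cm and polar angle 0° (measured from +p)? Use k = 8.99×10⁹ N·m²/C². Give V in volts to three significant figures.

The dipole potential is V = kp cosθ / r².
V = (8.99×10⁹)(1.98×10⁻⁹)·cos0° / (1.68)² = 6.307 V.

V ≈ 6.31 V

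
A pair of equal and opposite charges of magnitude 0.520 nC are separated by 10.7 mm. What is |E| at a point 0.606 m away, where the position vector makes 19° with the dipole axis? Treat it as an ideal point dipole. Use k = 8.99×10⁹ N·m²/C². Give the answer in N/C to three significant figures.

Dipole moment p = qd = (5.20×10⁻¹⁰ C)(0.0107 m) = 5.564×10⁻¹² C·m.
At angle θ the dipole field magnitude is E = (kp/r³)·√(1 + 3cos²θ).
kp/r³ = (8.99×10⁹)(5.564×10⁻¹²) / (0.606)³ = 0.2248 N/C.
√(1 + 3cos²19°) = √(1 + 3·0.8940) = √3.6820 ≈ 1.9189.
E ≈ 0.2248 × 1.919 = 0.4313 N/C.

E ≈ 0.431 N/C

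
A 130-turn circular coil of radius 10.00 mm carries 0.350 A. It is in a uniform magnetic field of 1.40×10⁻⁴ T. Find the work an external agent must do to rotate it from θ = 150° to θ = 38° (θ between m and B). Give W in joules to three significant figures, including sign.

W ≈ -3.31×10⁻⁶ J

m = NIA = NIπa² = 130·(0.350)·π·(0.0100)² = 0.01429 A·m².
W_ext = ΔU = −mB cosθ₂ + mB cosθ₁ = mB(cosθ₁ − cosθ₂).
W = (0.01429)(1.40×10⁻⁴)·(cos150° − cos38°) = (2.001×10⁻⁶)·(-1.6540) = -3.309×10⁻⁶ J.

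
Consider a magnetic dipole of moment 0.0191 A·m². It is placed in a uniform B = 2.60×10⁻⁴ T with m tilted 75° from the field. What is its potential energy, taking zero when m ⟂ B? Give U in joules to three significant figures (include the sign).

U ≈ -1.29×10⁻⁶ J

U = −m·B = −mB cosθ.
U = −(0.0191)(2.60×10⁻⁴)·cos75° = -1.285×10⁻⁶ J.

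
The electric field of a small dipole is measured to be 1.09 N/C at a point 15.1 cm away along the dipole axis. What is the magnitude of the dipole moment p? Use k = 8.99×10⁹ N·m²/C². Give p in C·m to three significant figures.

On axis E = 2kp/r³, so p = Er³/(2k).
p = (1.09)·(0.151)³ / (2·8.99×10⁹) = 2.087×10⁻¹³ C·m.

p ≈ 2.09×10⁻¹³ C·m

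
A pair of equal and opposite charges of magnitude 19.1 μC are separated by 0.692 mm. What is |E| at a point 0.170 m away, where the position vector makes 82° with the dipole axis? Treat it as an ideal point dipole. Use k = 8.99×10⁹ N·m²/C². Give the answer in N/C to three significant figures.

Dipole moment p = qd = (1.91×10⁻⁵ C)(6.92×10⁻⁴ m) = 1.322×10⁻⁸ C·m.
At angle θ the dipole field magnitude is E = (kp/r³)·√(1 + 3cos²θ).
kp/r³ = (8.99×10⁹)(1.322×10⁻⁸) / (0.170)³ = 2.419×10⁴ N/C.
√(1 + 3cos²82°) = √(1 + 3·0.0194) = √1.0581 ≈ 1.0286.
E ≈ 2.419×10⁴ × 1.029 = 2.488×10⁴ N/C.

E ≈ 2.49×10⁴ N/C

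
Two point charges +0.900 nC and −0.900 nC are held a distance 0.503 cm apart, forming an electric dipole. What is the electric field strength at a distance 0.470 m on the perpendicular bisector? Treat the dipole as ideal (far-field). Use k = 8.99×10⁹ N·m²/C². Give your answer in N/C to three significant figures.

Dipole moment p = qd = (9.00×10⁻¹⁰ C)(0.00503 m) = 4.527×10⁻¹² C·m.
In the equatorial plane E = kp/r³.
E = (8.99×10⁹)(4.527×10⁻¹²) / (0.470)³ = 0.3920 N/C.

E ≈ 0.392 N/C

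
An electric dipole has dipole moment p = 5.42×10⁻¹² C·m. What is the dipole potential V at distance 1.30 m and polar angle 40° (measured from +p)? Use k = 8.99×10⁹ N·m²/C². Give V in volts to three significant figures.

V ≈ 0.0221 V

The dipole potential is V = kp cosθ / r².
V = (8.99×10⁹)(5.42×10⁻¹²)·cos40° / (1.30)² = 0.02209 V.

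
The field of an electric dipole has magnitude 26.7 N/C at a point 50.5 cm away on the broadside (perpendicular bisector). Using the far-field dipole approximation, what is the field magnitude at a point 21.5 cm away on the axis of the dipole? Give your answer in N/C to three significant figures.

E ≈ 692 N/C

Dipole fields scale as 1/r³ in the far field.
The axial field is twice the equatorial field at the same r, so the geometry factor is 2/1.
E₂ = E₁ · (2/1) · (r₁/r₂)³ = 26.7 · 2 · (50.5/21.5)³.
(r₁/r₂)³ = (2.349)³ = 12.96.
E₂ ≈ 692.0 N/C.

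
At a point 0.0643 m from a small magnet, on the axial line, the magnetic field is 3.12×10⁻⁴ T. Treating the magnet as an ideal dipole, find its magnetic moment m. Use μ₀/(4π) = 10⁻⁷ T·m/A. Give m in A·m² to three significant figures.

m ≈ 0.415 A·m²

On axis B = (μ₀/4π)·2m/r³, so m = Br³·4π/(μ₀·2).
m = (3.12×10⁻⁴)·(0.0643)³ / (2·10⁻⁷) = 0.4147 A·m².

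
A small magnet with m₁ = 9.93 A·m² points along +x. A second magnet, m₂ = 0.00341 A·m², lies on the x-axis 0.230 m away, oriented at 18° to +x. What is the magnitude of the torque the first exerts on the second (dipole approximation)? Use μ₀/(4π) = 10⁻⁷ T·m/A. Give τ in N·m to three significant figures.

Dipole B is on the axis of dipole A, so B₁ there is axial: B₁ = (μ₀/4π)·2m₁/r³ along +x.
B₁ = 2(10⁻⁷)(9.93)/(0.230)³ = 1.632×10⁻⁴ T.
τ = m₂ B₁ sinθ.
τ = (0.00341)(1.632×10⁻⁴)·sin18° = 1.720×10⁻⁷ N·m.

τ ≈ 1.72×10⁻⁷ N·m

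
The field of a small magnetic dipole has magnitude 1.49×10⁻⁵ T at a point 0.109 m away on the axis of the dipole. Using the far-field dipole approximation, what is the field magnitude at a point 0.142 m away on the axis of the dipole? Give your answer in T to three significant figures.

B ≈ 6.74×10⁻⁶ T

Dipole fields scale as 1/r³ in the far field; the geometry is the same at both points.
B₂ = B₁ · (r₁/r₂)³ = 1.49×10⁻⁵ · (0.109/0.142)³.
(r₁/r₂)³ = (0.7676)³ = 0.4523.
B₂ ≈ 6.739×10⁻⁶ T.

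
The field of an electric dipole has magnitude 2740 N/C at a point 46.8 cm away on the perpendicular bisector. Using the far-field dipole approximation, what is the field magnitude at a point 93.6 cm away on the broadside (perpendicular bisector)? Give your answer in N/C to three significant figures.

Dipole fields scale as 1/r³ in the far field; the geometry is the same at both points.
E₂ = E₁ · (r₁/r₂)³ = 2740 · (46.8/93.6)³.
(r₁/r₂)³ = (0.5)³ = 0.125.
E₂ ≈ 342.5 N/C.

E ≈ 342 N/C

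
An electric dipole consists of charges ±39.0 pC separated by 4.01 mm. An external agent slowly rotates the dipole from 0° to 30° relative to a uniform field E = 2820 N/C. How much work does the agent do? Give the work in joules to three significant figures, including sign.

Dipole moment p = qd = (3.90×10⁻¹¹ C)(0.00401 m) = 1.564×10⁻¹³ C·m.
W_ext = ΔU = U(θ₂) − U(θ₁) = −pE cosθ₂ − (−pE cosθ₁) = pE(cosθ₁ − cosθ₂).
W = (1.564×10⁻¹³)(2820)·(cos0° − cos30°) = (4.410×10⁻¹⁰)·(+0.1340) = 5.909×10⁻¹¹ J.

W ≈ 5.91×10⁻¹¹ J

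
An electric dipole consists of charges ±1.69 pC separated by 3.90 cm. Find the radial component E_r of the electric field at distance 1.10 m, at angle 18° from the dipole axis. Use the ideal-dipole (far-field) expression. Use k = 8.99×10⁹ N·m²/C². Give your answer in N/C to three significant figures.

Dipole moment p = qd = (1.69×10⁻¹² C)(0.0390 m) = 6.591×10⁻¹⁴ C·m.
For a dipole, E_r = (2kp cosθ)/r³.
kp/r³ = (8.99×10⁹)(6.591×10⁻¹⁴)/(1.10)³ = 4.452×10⁻⁴ N/C.
E_r = 2·4.452×10⁻⁴·cos18° = 8.468×10⁻⁴ N/C.

E_r ≈ 8.47×10⁻⁴ N/C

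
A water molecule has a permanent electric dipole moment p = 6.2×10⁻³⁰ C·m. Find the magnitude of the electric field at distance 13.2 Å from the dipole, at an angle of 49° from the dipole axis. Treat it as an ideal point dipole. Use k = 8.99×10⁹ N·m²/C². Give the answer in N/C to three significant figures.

E ≈ 3.67×10⁷ N/C

At angle θ the dipole field magnitude is E = (kp/r³)·√(1 + 3cos²θ).
kp/r³ = (8.99×10⁹)(6.20×10⁻³⁰) / (1.32×10⁻⁹)³ = 2.423×10⁷ N/C.
√(1 + 3cos²49°) = √(1 + 3·0.4304) = √2.2912 ≈ 1.5137.
E ≈ 2.423×10⁷ × 1.514 = 3.668×10⁷ N/C.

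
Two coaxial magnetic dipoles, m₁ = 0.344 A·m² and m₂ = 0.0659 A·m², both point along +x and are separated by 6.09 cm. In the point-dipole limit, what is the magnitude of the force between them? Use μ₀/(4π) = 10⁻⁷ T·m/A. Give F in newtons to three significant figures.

On-axis B of dipole 1: B = (μ₀/4π)·2m₁/r³. Force on dipole 2: F = m₂·dB/dr.
dB/dr = −(μ₀/4π)·6m₁/r⁴, so |F| = (μ₀/4π)·6m₁m₂/r⁴.
F = 6(10⁻⁷)(0.344)(0.0659)/(0.0609)⁴ = 9.888×10⁻⁴ N.

F ≈ 9.89×10⁻⁴ N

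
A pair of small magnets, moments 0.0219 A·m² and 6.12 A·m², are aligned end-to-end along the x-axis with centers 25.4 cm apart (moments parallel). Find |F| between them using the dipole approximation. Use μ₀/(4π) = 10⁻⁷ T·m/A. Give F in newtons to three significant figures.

F ≈ 1.93×10⁻⁵ N

On-axis B of dipole 1: B = (μ₀/4π)·2m₁/r³. Force on dipole 2: F = m₂·dB/dr.
dB/dr = −(μ₀/4π)·6m₁/r⁴, so |F| = (μ₀/4π)·6m₁m₂/r⁴.
F = 6(10⁻⁷)(0.0219)(6.12)/(0.254)⁴ = 1.932×10⁻⁵ N.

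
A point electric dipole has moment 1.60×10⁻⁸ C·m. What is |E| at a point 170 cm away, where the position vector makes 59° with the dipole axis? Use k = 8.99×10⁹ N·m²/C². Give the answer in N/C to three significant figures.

At angle θ the dipole field magnitude is E = (kp/r³)·√(1 + 3cos²θ).
kp/r³ = (8.99×10⁹)(1.60×10⁻⁸) / (1.70)³ = 29.28 N/C.
√(1 + 3cos²59°) = √(1 + 3·0.2653) = √1.7958 ≈ 1.3401.
E ≈ 29.28 × 1.340 = 39.23 N/C.

E ≈ 39.2 N/C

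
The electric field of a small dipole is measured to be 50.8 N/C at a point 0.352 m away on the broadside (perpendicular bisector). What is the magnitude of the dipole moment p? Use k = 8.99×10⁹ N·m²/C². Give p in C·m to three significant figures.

p ≈ 2.46×10⁻¹⁰ C·m

In the equatorial plane E = kp/r³, so p = Er³/(k).
p = (50.8)·(0.352)³ / (8.99×10⁹) = 2.465×10⁻¹⁰ C·m.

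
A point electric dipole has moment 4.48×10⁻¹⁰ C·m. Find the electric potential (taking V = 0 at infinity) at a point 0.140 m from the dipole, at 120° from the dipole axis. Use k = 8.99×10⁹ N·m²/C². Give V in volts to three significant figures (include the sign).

V ≈ -103 V

The dipole potential is V = kp cosθ / r².
V = (8.99×10⁹)(4.48×10⁻¹⁰)·cos120° / (0.140)² = -102.7 V.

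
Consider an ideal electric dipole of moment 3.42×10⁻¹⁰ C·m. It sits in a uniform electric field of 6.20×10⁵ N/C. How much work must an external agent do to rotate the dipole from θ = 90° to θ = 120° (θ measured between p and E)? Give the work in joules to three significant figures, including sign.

W ≈ 1.06×10⁻⁴ J

W_ext = ΔU = U(θ₂) − U(θ₁) = −pE cosθ₂ − (−pE cosθ₁) = pE(cosθ₁ − cosθ₂).
W = (3.42×10⁻¹⁰)(6.20×10⁵)·(cos90° − cos120°) = (2.120×10⁻⁴)·(+0.5000) = 1.060×10⁻⁴ J.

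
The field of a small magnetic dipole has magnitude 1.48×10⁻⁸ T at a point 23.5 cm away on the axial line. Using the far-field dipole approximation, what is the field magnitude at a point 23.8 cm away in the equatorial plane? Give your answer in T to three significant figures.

Dipole fields scale as 1/r³ in the far field.
The axial field is twice the equatorial field at the same r, so the geometry factor is 1/2.
B₂ = B₁ · (1/2) · (r₁/r₂)³ = 1.48×10⁻⁸ · 0.5 · (23.5/23.8)³.
(r₁/r₂)³ = (0.9874)³ = 0.9627.
B₂ ≈ 7.124×10⁻⁹ T.

B ≈ 7.12×10⁻⁹ T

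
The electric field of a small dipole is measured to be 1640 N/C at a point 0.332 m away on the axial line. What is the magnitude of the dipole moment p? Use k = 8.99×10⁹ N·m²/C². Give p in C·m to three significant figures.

On axis E = 2kp/r³, so p = Er³/(2k).
p = (1640)·(0.332)³ / (2·8.99×10⁹) = 3.338×10⁻⁹ C·m.

p ≈ 3.34×10⁻⁹ C·m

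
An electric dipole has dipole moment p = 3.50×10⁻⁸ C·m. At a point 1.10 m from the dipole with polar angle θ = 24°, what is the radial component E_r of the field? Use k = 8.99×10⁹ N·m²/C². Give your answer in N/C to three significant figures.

For a dipole, E_r = (2kp cosθ)/r³.
kp/r³ = (8.99×10⁹)(3.50×10⁻⁸)/(1.10)³ = 236.4 N/C.
E_r = 2·236.4·cos24° = 431.9 N/C.

E_r ≈ 432 N/C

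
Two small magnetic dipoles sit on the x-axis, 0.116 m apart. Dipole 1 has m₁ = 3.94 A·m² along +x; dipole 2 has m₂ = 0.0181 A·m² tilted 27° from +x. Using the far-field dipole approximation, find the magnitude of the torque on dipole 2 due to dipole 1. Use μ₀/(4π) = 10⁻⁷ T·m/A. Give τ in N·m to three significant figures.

τ ≈ 4.15×10⁻⁶ N·m

Dipole B is on the axis of dipole A, so B₁ there is axial: B₁ = (μ₀/4π)·2m₁/r³ along +x.
B₁ = 2(10⁻⁷)(3.94)/(0.116)³ = 5.048×10⁻⁴ T.
τ = m₂ B₁ sinθ.
τ = (0.0181)(5.048×10⁻⁴)·sin27° = 4.148×10⁻⁶ N·m.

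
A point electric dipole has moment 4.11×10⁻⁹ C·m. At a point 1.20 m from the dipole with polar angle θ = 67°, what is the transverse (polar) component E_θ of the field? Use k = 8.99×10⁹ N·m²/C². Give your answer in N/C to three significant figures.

E_θ ≈ 19.7 N/C

For a dipole, E_θ = (kp sinθ)/r³.
kp/r³ = (8.99×10⁹)(4.11×10⁻⁹)/(1.20)³ = 21.38 N/C.
E_θ = 21.38·sin67° = 19.68 N/C.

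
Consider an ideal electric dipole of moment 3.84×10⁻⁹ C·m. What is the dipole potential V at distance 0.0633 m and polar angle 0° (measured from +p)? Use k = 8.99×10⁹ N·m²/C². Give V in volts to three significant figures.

V ≈ 8620 V

The dipole potential is V = kp cosθ / r².
V = (8.99×10⁹)(3.84×10⁻⁹)·cos0° / (0.0633)² = 8616 V.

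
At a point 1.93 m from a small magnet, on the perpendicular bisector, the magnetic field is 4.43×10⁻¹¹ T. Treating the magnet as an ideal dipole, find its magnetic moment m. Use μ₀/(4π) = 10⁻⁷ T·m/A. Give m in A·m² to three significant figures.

In the equatorial plane B = (μ₀/4π)·m/r³, so m = Br³·4π/(μ₀).
m = (4.43×10⁻¹¹)·(1.93)³ / (10⁻⁷) = 0.003185 A·m².

m ≈ 0.00318 A·m²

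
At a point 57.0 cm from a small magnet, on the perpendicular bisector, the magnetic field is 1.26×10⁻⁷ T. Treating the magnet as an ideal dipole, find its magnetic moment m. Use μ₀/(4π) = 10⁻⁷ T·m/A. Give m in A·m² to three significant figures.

In the equatorial plane B = (μ₀/4π)·m/r³, so m = Br³·4π/(μ₀).
m = (1.26×10⁻⁷)·(0.570)³ / (10⁻⁷) = 0.2333 A·m².

m ≈ 0.233 A·m²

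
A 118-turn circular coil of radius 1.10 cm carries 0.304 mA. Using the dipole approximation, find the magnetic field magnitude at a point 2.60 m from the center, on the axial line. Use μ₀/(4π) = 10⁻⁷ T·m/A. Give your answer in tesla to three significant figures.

B ≈ 1.55×10⁻¹³ T

m = NIA = NIπa² = 118·(3.04×10⁻⁴)·π·(0.0110)² = 1.364×10⁻⁵ A·m².
On axis B = (μ₀/4π)·2m/r³.
B = 2·(10⁻⁷)·(1.364×10⁻⁵) / (2.60)³ = 1.552×10⁻¹³ T.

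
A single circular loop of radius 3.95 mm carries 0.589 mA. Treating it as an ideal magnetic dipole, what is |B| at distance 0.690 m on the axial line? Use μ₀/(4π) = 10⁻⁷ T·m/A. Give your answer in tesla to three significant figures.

Magnetic moment m = IA = Iπa² = (5.89×10⁻⁴)·π·(0.00395)² = 2.887×10⁻⁸ A·m².
On axis B = (μ₀/4π)·2m/r³.
B = 2·(10⁻⁷)·(2.887×10⁻⁸) / (0.690)³ = 1.758×10⁻¹⁴ T.

B ≈ 1.76×10⁻¹⁴ T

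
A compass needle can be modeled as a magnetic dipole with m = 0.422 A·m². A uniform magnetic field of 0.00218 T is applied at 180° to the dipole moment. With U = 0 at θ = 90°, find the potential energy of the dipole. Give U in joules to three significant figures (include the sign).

U ≈ 9.20×10⁻⁴ J

U = −m·B = −mB cosθ.
U = −(0.422)(0.00218)·cos180° = 9.200×10⁻⁴ J.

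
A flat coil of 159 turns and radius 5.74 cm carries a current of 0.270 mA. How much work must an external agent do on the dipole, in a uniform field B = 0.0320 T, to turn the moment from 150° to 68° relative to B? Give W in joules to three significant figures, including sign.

m = NIA = NIπa² = 159·(2.70×10⁻⁴)·π·(0.0574)² = 4.444×10⁻⁴ A·m².
W_ext = ΔU = −mB cosθ₂ + mB cosθ₁ = mB(cosθ₁ − cosθ₂).
W = (4.444×10⁻⁴)(0.0320)·(cos150° − cos68°) = (1.422×10⁻⁵)·(-1.2406) = -1.764×10⁻⁵ J.

W ≈ -1.76×10⁻⁵ J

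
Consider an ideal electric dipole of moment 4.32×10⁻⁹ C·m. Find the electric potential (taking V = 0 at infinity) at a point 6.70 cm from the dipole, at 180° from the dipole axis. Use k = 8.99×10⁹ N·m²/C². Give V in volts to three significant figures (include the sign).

V ≈ -8650 V

The dipole potential is V = kp cosθ / r².
V = (8.99×10⁹)(4.32×10⁻⁹)·cos180° / (0.0670)² = -8652 V.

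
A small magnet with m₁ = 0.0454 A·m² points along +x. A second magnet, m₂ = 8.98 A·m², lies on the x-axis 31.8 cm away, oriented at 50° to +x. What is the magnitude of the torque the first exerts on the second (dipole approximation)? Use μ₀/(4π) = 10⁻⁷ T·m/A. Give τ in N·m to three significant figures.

Dipole B is on the axis of dipole A, so B₁ there is axial: B₁ = (μ₀/4π)·2m₁/r³ along +x.
B₁ = 2(10⁻⁷)(0.0454)/(0.318)³ = 2.824×10⁻⁷ T.
τ = m₂ B₁ sinθ.
τ = (8.98)(2.824×10⁻⁷)·sin50° = 1.942×10⁻⁶ N·m.

τ ≈ 1.94×10⁻⁶ N·m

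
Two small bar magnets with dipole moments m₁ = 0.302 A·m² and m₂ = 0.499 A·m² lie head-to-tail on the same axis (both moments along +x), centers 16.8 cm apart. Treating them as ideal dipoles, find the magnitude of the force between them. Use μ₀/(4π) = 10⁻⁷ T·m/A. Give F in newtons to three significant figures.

On-axis B of dipole 1: B = (μ₀/4π)·2m₁/r³. Force on dipole 2: F = m₂·dB/dr.
dB/dr = −(μ₀/4π)·6m₁/r⁴, so |F| = (μ₀/4π)·6m₁m₂/r⁴.
F = 6(10⁻⁷)(0.302)(0.499)/(0.168)⁴ = 1.135×10⁻⁴ N.

F ≈ 1.14×10⁻⁴ N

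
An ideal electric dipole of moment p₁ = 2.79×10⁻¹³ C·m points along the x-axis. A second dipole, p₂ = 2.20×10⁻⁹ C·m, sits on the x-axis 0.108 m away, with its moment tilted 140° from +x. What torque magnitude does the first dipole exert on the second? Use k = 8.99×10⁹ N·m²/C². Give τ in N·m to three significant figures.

τ ≈ 5.63×10⁻⁹ N·m

The second dipole sits on the axis of the first, so the field there is axial: E₁ = 2kp₁/r³ along +x.
E₁ = 2(8.99×10⁹)(2.79×10⁻¹³)/(0.108)³ = 3.982 N/C.
Torque on the second dipole: τ = p₂ E₁ sinθ.
τ = (2.20×10⁻⁹)(3.982)·sin140° = 5.631×10⁻⁹ N·m.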